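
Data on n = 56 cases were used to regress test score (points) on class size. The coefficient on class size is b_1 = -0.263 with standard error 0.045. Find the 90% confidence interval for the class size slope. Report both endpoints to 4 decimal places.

(-0.3383, -0.1877)

df = n − 2 = 56 − 2 = 54.
t* = t_{0.05, 54} = 1.673565.
Margin = t* × SE = 1.673565 × 0.045 = 0.075310.
CI: -0.263 ± 0.075310 → (-0.3383, -0.1877).
With 90% confidence, each one-unit increase in class size is associated with a change of between -0.3383 and -0.1877 points in test score.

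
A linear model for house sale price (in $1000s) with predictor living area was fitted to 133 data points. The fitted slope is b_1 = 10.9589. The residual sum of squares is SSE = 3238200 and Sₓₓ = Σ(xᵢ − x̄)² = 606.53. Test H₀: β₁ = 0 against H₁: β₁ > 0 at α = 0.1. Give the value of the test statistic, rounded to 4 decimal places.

MSE = SSE/(n − 2) = 3238200/131 = 24719.1.
SE(b_1) = √(MSE/Sₓₓ) = √(24719.1/606.53) = 6.38396.
t = 10.9589 / 6.38396 = 1.7166.
df = n − 2 = 131.
One-sided p ≈ 0.0442, which is < 0.1, so reject H₀.
There is evidence that the true slope on living area is positive.

t = 1.7166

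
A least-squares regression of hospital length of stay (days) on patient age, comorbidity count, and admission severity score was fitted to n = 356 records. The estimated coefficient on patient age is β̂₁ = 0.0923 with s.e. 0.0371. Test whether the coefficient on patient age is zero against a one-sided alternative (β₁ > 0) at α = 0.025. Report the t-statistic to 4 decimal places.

H₀: β₁ = 0 vs H₁: β₁ > 0.
t = (β̂₁ − β₁⁰)/SE = 0.0923 / 0.0371 = 2.4879.
df = n − k − 1 = 356 − 3 − 1 = 352.
One-sided p ≈ 0.0067, which is < 0.025, so reject H₀.
There is evidence that the true slope on patient age is positive, holding the other predictors fixed.

t = 2.4879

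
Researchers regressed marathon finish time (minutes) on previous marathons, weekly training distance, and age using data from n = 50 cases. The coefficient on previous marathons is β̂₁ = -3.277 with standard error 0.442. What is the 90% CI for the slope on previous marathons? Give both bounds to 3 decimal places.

(-4.019, -2.535)

df = n − k − 1 = 50 − 3 − 1 = 46.
t* = t_{0.05, 46} = 1.67866.
Margin = t* × SE = 1.67866 × 0.442 = 0.74197.
CI: -3.277 ± 0.74197 → (-4.019, -2.535).
With 90% confidence, each one-unit increase in previous marathons is associated with a change of between -4.019 and -2.535 minutes in marathon finish time, holding the other predictors fixed.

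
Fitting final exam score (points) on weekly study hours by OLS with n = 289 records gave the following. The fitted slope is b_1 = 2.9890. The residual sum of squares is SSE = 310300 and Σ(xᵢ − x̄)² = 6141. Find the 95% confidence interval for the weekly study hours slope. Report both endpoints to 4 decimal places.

(2.1631, 3.8149)

MSE = SSE/(n − 2) = 310300/287 = 1081.18.
SE(b_1) = √(MSE/Sₓₓ) = √(1081.18/6141) = 0.419595.
df = n − 2 = 287.
t* = t_{0.025, 287} = 1.968264.
Margin = t* × SE = 1.968264 × 0.419595 = 0.825874.
CI: 2.9890 ± 0.825874 → (2.1631, 3.8149).
With 95% confidence, each one-unit increase in weekly study hours is associated with a change of between 2.1631 and 3.8149 points in final exam score.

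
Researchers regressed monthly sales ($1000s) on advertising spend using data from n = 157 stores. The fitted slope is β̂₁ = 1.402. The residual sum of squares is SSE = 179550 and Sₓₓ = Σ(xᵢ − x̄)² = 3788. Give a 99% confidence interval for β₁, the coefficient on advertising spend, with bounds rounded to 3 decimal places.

(-0.040, 2.844)

MSE = SSE/(n − 2) = 179550/155 = 1158.39.
SE(β̂₁) = √(MSE/Sₓₓ) = √(1158.39/3788) = 0.552996.
df = n − 2 = 155.
t* = t_{0.005, 155} = 2.60792.
Margin = t* × SE = 2.60792 × 0.552996 = 1.44217.
CI: 1.402 ± 1.44217 → (-0.040, 2.844).
With 99% confidence, each one-unit increase in advertising spend is associated with a change of between -0.040 and 2.844 $1000s in monthly sales.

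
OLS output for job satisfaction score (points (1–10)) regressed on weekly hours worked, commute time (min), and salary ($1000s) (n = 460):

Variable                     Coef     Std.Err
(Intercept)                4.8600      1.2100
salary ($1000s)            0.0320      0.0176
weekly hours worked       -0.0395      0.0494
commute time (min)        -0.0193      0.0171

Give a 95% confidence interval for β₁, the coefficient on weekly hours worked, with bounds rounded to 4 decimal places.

Read off: b = -0.0395, SE = 0.0494 for weekly hours worked.
df = n − k − 1 = 460 − 3 − 1 = 456.
t* = t_{0.025, 456} = 1.96518.
Margin = t* × SE = 1.96518 × 0.0494 = 0.097080.
CI: -0.0395 ± 0.097080 → (-0.1366, 0.0576).

(-0.1366, 0.0576)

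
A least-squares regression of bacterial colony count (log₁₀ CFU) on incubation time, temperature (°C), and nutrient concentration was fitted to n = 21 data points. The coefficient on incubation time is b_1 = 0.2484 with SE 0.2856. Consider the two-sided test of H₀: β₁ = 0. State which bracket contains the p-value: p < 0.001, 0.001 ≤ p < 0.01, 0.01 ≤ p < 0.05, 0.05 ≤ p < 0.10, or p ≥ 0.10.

t = 0.2484 / 0.2856 = 0.870.
df = n − k − 1 = 21 − 3 − 1 = 17.
Two-sided p = 2·P(T_{17} > |t|) ≈ 0.3966.
So p ≥ 0.10.

p ≥ 0.10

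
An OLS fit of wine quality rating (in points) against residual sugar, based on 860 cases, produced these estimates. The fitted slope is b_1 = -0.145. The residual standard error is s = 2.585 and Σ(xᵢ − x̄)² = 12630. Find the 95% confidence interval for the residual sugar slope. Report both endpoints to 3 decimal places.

(-0.190, -0.100)

SE(b_1) = s/√Sₓₓ = 2.585/√12630 = 0.0230016.
df = n − 2 = 858.
t* = t_{0.025, 858} = 1.962733.
Margin = t* × SE = 1.962733 × 0.0230016 = 0.04515.
CI: -0.145 ± 0.04515 → (-0.190, -0.100).
With 95% confidence, each one-unit increase in residual sugar is associated with a change of between -0.190 and -0.100 points in wine quality rating.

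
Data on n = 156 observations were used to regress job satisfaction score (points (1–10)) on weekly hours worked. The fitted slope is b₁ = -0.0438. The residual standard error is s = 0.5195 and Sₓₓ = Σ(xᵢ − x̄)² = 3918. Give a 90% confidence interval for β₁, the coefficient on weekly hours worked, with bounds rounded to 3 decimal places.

(-0.058, -0.030)

SE(b₁) = s/√Sₓₓ = 0.5195/√3918 = 0.00829953.
df = n − 2 = 154.
t* = t_{0.05, 154} = 1.654808.
Margin = t* × SE = 1.654808 × 0.00829953 = 0.01373.
CI: -0.0438 ± 0.01373 → (-0.058, -0.030).
With 90% confidence, each one-unit increase in weekly hours worked is associated with a change of between -0.058 and -0.030 points (1–10) in job satisfaction score.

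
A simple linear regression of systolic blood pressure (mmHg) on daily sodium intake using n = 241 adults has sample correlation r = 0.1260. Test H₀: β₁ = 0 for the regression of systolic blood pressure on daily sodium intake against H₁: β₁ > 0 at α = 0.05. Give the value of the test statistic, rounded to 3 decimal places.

t = 1.964

t = r·√(n − 2)/√(1 − r²) = 0.1260·√239/√0.984124 = 1.964.
df = n − 2 = 239.
One-sided p ≈ 0.0254, which is < 0.05, so reject H₀.
There is evidence of a linear association between daily sodium intake and systolic blood pressure.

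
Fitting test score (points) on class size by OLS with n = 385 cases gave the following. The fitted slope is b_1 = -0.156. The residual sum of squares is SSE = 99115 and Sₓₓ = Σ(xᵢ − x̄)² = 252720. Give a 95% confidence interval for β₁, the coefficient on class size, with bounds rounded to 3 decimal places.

(-0.219, -0.093)

MSE = SSE/(n − 2) = 99115/383 = 258.786.
SE(b_1) = √(MSE/Sₓₓ) = √(258.786/252720) = 0.032.
df = n − 2 = 383.
t* = t_{0.025, 383} = 1.966177.
Margin = t* × SE = 1.966177 × 0.032 = 0.06292.
CI: -0.156 ± 0.06292 → (-0.219, -0.093).
With 95% confidence, each one-unit increase in class size is associated with a change of between -0.219 and -0.093 points in test score.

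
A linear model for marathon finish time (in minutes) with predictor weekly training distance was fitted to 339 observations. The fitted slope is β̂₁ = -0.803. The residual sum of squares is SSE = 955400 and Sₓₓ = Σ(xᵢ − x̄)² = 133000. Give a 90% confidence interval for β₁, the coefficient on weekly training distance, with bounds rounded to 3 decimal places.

MSE = SSE/(n − 2) = 955400/337 = 2835.01.
SE(β̂₁) = √(MSE/Sₓₓ) = √(2835.01/133000) = 0.146.
df = n − 2 = 337.
t* = t_{0.05, 337} = 1.649388.
Margin = t* × SE = 1.649388 × 0.146 = 0.24081.
CI: -0.803 ± 0.24081 → (-1.044, -0.562).
With 90% confidence, each one-unit increase in weekly training distance is associated with a change of between -1.044 and -0.562 minutes in marathon finish time.

(-1.044, -0.562)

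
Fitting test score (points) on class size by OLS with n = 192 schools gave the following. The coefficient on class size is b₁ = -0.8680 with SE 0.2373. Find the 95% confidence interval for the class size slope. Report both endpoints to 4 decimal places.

df = n − 2 = 192 − 2 = 190.
t* = t_{0.025, 190} = 1.972528.
Margin = t* × SE = 1.972528 × 0.2373 = 0.468081.
CI: -0.8680 ± 0.468081 → (-1.3361, -0.3999).
With 95% confidence, each one-unit increase in class size is associated with a change of between -1.3361 and -0.3999 points in test score.

(-1.3361, -0.3999)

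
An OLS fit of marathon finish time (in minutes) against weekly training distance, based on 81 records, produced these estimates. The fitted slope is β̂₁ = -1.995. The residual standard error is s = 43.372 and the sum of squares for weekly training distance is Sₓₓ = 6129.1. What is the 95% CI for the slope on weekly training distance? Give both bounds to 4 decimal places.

SE(β̂₁) = s/√Sₓₓ = 43.372/√6129.1 = 0.554002.
df = n − 2 = 79.
t* = t_{0.025, 79} = 1.99045.
Margin = t* × SE = 1.99045 × 0.554002 = 1.102713.
CI: -1.995 ± 1.102713 → (-3.0977, -0.8923).
With 95% confidence, each one-unit increase in weekly training distance is associated with a change of between -3.0977 and -0.8923 minutes in marathon finish time.

(-3.0977, -0.8923)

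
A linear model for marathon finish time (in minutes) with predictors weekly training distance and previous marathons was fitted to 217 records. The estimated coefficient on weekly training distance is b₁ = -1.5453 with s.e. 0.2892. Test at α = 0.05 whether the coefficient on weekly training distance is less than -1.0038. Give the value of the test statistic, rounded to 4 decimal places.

t = -1.8724

H₀: β₁ = -1.0038 vs H₁: β₁ < -1.0038.
t = (b₁ − β₁⁰)/SE = (-1.5453 − (-1.0038)) / 0.2892 = -1.8724.
df = n − k − 1 = 217 − 2 − 1 = 214.
One-sided p ≈ 0.0313, which is < 0.05, so reject H₀.
There is evidence that the true slope on weekly training distance is below -1.0038 minutes per unit, holding the other predictors fixed.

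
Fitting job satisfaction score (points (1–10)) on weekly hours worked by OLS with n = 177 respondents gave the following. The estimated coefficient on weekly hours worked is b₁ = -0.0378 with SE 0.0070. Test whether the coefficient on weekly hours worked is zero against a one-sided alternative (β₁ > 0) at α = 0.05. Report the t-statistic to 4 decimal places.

H₀: β₁ = 0 vs H₁: β₁ > 0.
t = (b₁ − β₁⁰)/SE = -0.0378 / 0.0070 = -5.4000.
df = n − 2 = 177 − 2 = 175.
One-sided p ≈ 1.0000, which is ≥ 0.05, so fail to reject H₀.
The data do not give significant evidence that the true slope on weekly hours worked is positive.

t = -5.4000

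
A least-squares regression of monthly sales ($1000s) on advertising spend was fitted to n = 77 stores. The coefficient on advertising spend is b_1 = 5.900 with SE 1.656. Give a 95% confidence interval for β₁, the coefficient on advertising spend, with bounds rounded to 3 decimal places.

df = n − 2 = 77 − 2 = 75.
t* = t_{0.025, 75} = 1.992102.
Margin = t* × SE = 1.992102 × 1.656 = 3.29892.
CI: 5.900 ± 3.29892 → (2.601, 9.199).
With 95% confidence, each one-unit increase in advertising spend is associated with a change of between 2.601 and 9.199 $1000s in monthly sales.

(2.601, 9.199)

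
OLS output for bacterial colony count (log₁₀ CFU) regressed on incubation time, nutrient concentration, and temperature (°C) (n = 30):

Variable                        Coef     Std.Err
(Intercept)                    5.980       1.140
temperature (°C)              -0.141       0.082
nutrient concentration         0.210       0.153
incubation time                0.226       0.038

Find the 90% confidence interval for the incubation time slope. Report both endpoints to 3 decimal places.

Read off: b = 0.226, SE = 0.038 for incubation time.
df = n − k − 1 = 30 − 3 − 1 = 26.
t* = t_{0.05, 26} = 1.705618.
Margin = t* × SE = 1.705618 × 0.038 = 0.06481.
CI: 0.226 ± 0.06481 → (0.161, 0.291).

(0.161, 0.291)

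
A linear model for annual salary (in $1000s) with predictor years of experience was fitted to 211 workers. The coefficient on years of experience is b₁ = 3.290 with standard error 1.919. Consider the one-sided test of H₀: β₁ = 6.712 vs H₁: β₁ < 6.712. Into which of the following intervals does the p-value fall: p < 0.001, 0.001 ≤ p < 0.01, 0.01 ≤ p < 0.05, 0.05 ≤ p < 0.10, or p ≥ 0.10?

t = (3.290 − 6.712) / 1.919 = -1.783.
df = n − 2 = 211 − 2 = 209.
One-sided p = P(T_{209} < t) ≈ 0.0380.
So 0.01 ≤ p < 0.05.

0.01 ≤ p < 0.05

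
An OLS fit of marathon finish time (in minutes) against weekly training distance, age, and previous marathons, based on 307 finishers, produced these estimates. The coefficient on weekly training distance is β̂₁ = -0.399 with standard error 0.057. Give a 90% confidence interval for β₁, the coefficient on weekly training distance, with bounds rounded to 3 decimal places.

(-0.493, -0.305)

df = n − k − 1 = 307 − 3 − 1 = 303.
t* = t_{0.05, 303} = 1.649898.
Margin = t* × SE = 1.649898 × 0.057 = 0.09404.
CI: -0.399 ± 0.09404 → (-0.493, -0.305).
With 90% confidence, each one-unit increase in weekly training distance is associated with a change of between -0.493 and -0.305 minutes in marathon finish time, holding the other predictors fixed.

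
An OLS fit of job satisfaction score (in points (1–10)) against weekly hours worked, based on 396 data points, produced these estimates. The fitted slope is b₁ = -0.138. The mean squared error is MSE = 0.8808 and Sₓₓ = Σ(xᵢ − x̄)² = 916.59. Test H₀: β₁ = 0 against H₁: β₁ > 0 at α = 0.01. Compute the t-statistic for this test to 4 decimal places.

t = -4.4517

SE(b₁) = √(MSE/Sₓₓ) = √(0.8808/916.59) = 0.0309992.
t = -0.138 / 0.0309992 = -4.4517.
df = n − 2 = 394.
One-sided p ≈ 1.0000, which is ≥ 0.01, so fail to reject H₀.
The data do not give significant evidence that the true slope on weekly hours worked is positive.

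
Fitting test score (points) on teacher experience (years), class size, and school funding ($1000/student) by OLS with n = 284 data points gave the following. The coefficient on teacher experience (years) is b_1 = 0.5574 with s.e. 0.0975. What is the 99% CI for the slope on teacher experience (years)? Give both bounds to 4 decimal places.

df = n − k − 1 = 284 − 3 − 1 = 280.
t* = t_{0.005, 280} = 2.593502.
Margin = t* × SE = 2.593502 × 0.0975 = 0.252866.
CI: 0.5574 ± 0.252866 → (0.3045, 0.8103).
With 99% confidence, each one-unit increase in teacher experience (years) is associated with a change of between 0.3045 and 0.8103 points in test score, holding the other predictors fixed.

(0.3045, 0.8103)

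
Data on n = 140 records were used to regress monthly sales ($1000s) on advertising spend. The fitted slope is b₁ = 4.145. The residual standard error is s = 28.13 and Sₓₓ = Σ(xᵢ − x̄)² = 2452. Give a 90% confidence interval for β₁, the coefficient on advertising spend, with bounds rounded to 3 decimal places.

(3.204, 5.086)

SE(b₁) = s/√Sₓₓ = 28.13/√2452 = 0.56808.
df = n − 2 = 138.
t* = t_{0.05, 138} = 1.65597.
Margin = t* × SE = 1.65597 × 0.56808 = 0.94072.
CI: 4.145 ± 0.94072 → (3.204, 5.086).
With 90% confidence, each one-unit increase in advertising spend is associated with a change of between 3.204 and 5.086 $1000s in monthly sales.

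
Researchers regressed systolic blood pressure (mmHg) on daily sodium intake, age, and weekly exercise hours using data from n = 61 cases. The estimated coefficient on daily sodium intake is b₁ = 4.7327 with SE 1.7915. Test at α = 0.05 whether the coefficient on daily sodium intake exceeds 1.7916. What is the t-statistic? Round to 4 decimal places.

t = 1.6417

H₀: β₁ = 1.7916 vs H₁: β₁ > 1.7916.
t = (b₁ − β₁⁰)/SE = (4.7327 − 1.7916) / 1.7915 = 1.6417.
df = n − k − 1 = 61 − 3 − 1 = 57.
One-sided p ≈ 0.0531, which is ≥ 0.05, so fail to reject H₀.
The data do not give significant evidence that the true slope on daily sodium intake exceeds 1.7916 mmHg per unit, holding the other predictors fixed.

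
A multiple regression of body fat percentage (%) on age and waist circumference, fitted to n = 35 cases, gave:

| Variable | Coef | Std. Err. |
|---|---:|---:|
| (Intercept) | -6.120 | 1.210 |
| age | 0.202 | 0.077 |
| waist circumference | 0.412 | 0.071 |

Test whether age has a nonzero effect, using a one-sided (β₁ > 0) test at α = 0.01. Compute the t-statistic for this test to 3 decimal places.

t = 2.623

Read off: b = 0.202, SE = 0.077 for age.
H₀: β₁ = 0 vs H₁: β₁ > 0.
t = 0.202 / 0.077 = 2.623.
df = n − k − 1 = 35 − 2 − 1 = 32.
One-sided p ≈ 0.0066, which is < 0.01, so reject H₀.
There is evidence that the true slope on age is positive, holding the other predictors fixed.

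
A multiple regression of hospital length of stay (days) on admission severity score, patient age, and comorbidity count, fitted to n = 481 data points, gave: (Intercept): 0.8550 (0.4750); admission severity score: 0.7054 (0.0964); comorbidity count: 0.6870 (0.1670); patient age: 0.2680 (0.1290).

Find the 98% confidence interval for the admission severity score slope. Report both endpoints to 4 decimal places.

Read off: b = 0.7054, SE = 0.0964 for admission severity score.
df = n − k − 1 = 481 − 3 − 1 = 477.
t* = t_{0.01, 477} = 2.334191.
Margin = t* × SE = 2.334191 × 0.0964 = 0.225016.
CI: 0.7054 ± 0.225016 → (0.4804, 0.9304).

(0.4804, 0.9304)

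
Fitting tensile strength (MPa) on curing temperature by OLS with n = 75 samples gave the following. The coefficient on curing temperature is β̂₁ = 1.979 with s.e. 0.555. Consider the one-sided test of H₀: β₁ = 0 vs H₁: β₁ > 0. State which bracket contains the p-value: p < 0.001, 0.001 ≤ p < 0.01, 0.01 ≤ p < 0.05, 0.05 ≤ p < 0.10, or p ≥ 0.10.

t = 1.979 / 0.555 = 3.566.
df = n − 2 = 75 − 2 = 73.
One-sided p = P(T_{73} > t) ≈ 0.0003.
So p < 0.001.

p < 0.001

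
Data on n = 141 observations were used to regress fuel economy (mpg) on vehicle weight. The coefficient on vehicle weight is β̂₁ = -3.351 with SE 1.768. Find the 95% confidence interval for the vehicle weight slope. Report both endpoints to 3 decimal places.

(-6.847, 0.145)

df = n − 2 = 141 − 2 = 139.
t* = t_{0.025, 139} = 1.977178.
Margin = t* × SE = 1.977178 × 1.768 = 3.49565.
CI: -3.351 ± 3.49565 → (-6.847, 0.145).
With 95% confidence, each one-unit increase in vehicle weight is associated with a change of between -6.847 and 0.145 mpg in fuel economy.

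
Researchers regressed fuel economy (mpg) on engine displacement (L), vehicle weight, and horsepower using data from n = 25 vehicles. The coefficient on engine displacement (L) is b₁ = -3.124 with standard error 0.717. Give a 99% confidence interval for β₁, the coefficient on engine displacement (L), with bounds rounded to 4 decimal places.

(-5.1541, -1.0939)

df = n − k − 1 = 25 − 3 − 1 = 21.
t* = t_{0.005, 21} = 2.83136.
Margin = t* × SE = 2.83136 × 0.717 = 2.030085.
CI: -3.124 ± 2.030085 → (-5.1541, -1.0939).
With 99% confidence, each one-unit increase in engine displacement (L) is associated with a change of between -5.1541 and -1.0939 mpg in fuel economy, holding the other predictors fixed.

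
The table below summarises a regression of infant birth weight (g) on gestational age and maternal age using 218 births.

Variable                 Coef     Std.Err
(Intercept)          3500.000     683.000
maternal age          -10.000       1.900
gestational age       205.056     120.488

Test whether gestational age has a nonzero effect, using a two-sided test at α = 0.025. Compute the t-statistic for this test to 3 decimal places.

t = 1.702

Read off: b = 205.056, SE = 120.488 for gestational age.
H₀: β₁ = 0 vs H₁: β₁ ≠ 0.
t = 205.056 / 120.488 = 1.702.
df = n − k − 1 = 218 − 2 − 1 = 215.
Two-sided p ≈ 0.0902, which is ≥ 0.025, so fail to reject H₀.
The data do not give significant evidence of an association between gestational age and infant birth weight, after adjusting for the other predictors.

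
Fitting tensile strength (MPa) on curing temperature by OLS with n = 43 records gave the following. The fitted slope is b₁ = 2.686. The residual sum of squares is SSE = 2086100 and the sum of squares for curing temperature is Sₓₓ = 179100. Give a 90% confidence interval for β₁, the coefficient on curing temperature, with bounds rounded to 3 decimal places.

(1.789, 3.583)

MSE = SSE/(n − 2) = 2086100/41 = 50880.5.
SE(b₁) = √(MSE/Sₓₓ) = √(50880.5/179100) = 0.533001.
df = n − 2 = 41.
t* = t_{0.05, 41} = 1.682878.
Margin = t* × SE = 1.682878 × 0.533001 = 0.89698.
CI: 2.686 ± 0.89698 → (1.789, 3.583).
With 90% confidence, each one-unit increase in curing temperature is associated with a change of between 1.789 and 3.583 MPa in tensile strength.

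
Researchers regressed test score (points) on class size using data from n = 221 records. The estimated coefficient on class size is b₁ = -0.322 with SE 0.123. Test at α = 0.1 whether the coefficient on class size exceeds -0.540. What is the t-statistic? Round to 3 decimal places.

H₀: β₁ = -0.540 vs H₁: β₁ > -0.540.
t = (b₁ − β₁⁰)/SE = (-0.322 − (-0.540)) / 0.123 = 1.772.
df = n − 2 = 221 − 2 = 219.
One-sided p ≈ 0.0389, which is < 0.1, so reject H₀.
There is evidence that the true slope on class size exceeds -0.540 points per unit.

t = 1.772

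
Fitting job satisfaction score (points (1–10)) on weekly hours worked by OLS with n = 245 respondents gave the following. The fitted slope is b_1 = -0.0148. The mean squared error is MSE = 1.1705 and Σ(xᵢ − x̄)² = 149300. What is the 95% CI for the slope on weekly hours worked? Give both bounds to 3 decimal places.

SE(b_1) = √(MSE/Sₓₓ) = √(1.1705/149300) = 0.00279999.
df = n − 2 = 243.
t* = t_{0.025, 243} = 1.969774.
Margin = t* × SE = 1.969774 × 0.00279999 = 0.00552.
CI: -0.0148 ± 0.00552 → (-0.020, -0.009).
With 95% confidence, each one-unit increase in weekly hours worked is associated with a change of between -0.020 and -0.009 points (1–10) in job satisfaction score.

(-0.020, -0.009)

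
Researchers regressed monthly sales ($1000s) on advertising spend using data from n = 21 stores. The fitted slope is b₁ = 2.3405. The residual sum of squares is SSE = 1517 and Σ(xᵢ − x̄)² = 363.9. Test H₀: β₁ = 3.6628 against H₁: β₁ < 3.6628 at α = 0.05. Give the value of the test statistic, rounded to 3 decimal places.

MSE = SSE/(n − 2) = 1517/19 = 79.8421.
SE(b₁) = √(MSE/Sₓₓ) = √(79.8421/363.9) = 0.468409.
t = (2.3405 − 3.6628) / 0.468409 = -2.823.
df = n − 2 = 19.
One-sided p ≈ 0.0054, which is < 0.05, so reject H₀.
There is evidence that the true slope on advertising spend is below 3.6628 $1000s per unit.

t = -2.823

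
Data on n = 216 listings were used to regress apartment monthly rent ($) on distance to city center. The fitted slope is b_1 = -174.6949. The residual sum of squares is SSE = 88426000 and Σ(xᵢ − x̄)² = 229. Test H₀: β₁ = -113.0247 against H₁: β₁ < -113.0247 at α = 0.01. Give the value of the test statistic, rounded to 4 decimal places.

MSE = SSE/(n − 2) = 88426000/214 = 413206.
SE(b_1) = √(MSE/Sₓₓ) = √(413206/229) = 42.4781.
t = (-174.6949 − (-113.0247)) / 42.4781 = -1.4518.
df = n − 2 = 214.
One-sided p ≈ 0.0740, which is ≥ 0.01, so fail to reject H₀.
The data do not give significant evidence that the true slope on distance to city center is below -113.0247 $ per unit.

t = -1.4518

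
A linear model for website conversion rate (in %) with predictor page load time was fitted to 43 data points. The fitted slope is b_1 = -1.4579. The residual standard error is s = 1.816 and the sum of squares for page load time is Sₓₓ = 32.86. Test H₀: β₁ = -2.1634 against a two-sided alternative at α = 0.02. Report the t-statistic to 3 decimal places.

t = 2.227

SE(b_1) = s/√Sₓₓ = 1.816/√32.86 = 0.316798.
t = (-1.4579 − (-2.1634)) / 0.316798 = 2.227.
df = n − 2 = 41.
Two-sided p ≈ 0.0315, which is ≥ 0.02, so fail to reject H₀.
The data are consistent with a true slope of -2.1634 % per unit of page load time.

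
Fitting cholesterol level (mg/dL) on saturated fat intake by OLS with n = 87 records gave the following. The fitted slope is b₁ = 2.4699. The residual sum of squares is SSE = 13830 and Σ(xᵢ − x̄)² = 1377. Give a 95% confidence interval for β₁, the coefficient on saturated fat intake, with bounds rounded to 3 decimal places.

MSE = SSE/(n − 2) = 13830/85 = 162.706.
SE(b₁) = √(MSE/Sₓₓ) = √(162.706/1377) = 0.343744.
df = n − 2 = 85.
t* = t_{0.025, 85} = 1.988268.
Margin = t* × SE = 1.988268 × 0.343744 = 0.68345.
CI: 2.4699 ± 0.68345 → (1.786, 3.153).
With 95% confidence, each one-unit increase in saturated fat intake is associated with a change of between 1.786 and 3.153 mg/dL in cholesterol level.

(1.786, 3.153)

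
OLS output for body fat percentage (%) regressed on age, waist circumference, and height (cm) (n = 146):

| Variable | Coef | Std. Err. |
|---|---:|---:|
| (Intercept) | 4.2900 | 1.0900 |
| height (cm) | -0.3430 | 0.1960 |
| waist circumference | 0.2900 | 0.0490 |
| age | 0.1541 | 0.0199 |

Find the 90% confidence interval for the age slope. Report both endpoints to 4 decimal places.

Read off: b = 0.1541, SE = 0.0199 for age.
df = n − k − 1 = 146 − 3 − 1 = 142.
t* = t_{0.05, 142} = 1.655655.
Margin = t* × SE = 1.655655 × 0.0199 = 0.032948.
CI: 0.1541 ± 0.032948 → (0.1212, 0.1870).

(0.1212, 0.1870)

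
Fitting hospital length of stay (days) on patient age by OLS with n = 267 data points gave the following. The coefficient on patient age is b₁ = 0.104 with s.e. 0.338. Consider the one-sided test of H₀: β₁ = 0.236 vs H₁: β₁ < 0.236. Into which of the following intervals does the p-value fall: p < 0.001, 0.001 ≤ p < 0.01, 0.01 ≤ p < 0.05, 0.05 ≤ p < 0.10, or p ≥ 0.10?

p ≥ 0.10

t = (0.104 − 0.236) / 0.338 = -0.391.
df = n − 2 = 267 − 2 = 265.
One-sided p = P(T_{265} < t) ≈ 0.3482.
So p ≥ 0.10.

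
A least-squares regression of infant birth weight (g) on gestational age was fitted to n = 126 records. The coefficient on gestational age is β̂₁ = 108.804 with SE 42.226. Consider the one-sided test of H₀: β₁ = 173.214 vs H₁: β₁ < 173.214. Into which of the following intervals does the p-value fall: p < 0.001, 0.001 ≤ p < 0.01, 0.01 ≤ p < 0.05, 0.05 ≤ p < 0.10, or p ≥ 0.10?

t = (108.804 − 173.214) / 42.226 = -1.525.
df = n − 2 = 126 − 2 = 124.
One-sided p = P(T_{124} < t) ≈ 0.0649.
So 0.05 ≤ p < 0.10.

0.05 ≤ p < 0.10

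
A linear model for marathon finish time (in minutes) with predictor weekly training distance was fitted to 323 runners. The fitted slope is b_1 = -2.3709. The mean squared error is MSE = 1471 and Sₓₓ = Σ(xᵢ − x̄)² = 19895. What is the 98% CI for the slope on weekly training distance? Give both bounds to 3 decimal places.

(-3.007, -1.735)

SE(b_1) = √(MSE/Sₓₓ) = √(1471/19895) = 0.271916.
df = n − 2 = 321.
t* = t_{0.01, 321} = 2.338021.
Margin = t* × SE = 2.338021 × 0.271916 = 0.63574.
CI: -2.3709 ± 0.63574 → (-3.007, -1.735).
With 98% confidence, each one-unit increase in weekly training distance is associated with a change of between -3.007 and -1.735 minutes in marathon finish time.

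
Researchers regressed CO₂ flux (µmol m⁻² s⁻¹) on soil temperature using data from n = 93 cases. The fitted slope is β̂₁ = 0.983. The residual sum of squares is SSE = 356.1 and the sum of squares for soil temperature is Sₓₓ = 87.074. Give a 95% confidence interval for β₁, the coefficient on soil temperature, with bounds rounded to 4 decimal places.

(0.5619, 1.4041)

MSE = SSE/(n − 2) = 356.1/91 = 3.91319.
SE(β̂₁) = √(MSE/Sₓₓ) = √(3.91319/87.074) = 0.211993.
df = n − 2 = 91.
t* = t_{0.025, 91} = 1.986377.
Margin = t* × SE = 1.986377 × 0.211993 = 0.421098.
CI: 0.983 ± 0.421098 → (0.5619, 1.4041).
With 95% confidence, each one-unit increase in soil temperature is associated with a change of between 0.5619 and 1.4041 µmol m⁻² s⁻¹ in CO₂ flux.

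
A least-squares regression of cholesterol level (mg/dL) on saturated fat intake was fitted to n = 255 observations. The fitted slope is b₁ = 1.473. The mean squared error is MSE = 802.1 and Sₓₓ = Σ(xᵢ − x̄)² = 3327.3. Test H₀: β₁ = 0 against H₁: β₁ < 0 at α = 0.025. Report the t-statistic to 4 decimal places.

SE(b₁) = √(MSE/Sₓₓ) = √(802.1/3327.3) = 0.490985.
t = 1.473 / 0.490985 = 3.0001.
df = n − 2 = 253.
One-sided p ≈ 0.9985, which is ≥ 0.025, so fail to reject H₀.
The data do not give significant evidence that the true slope on saturated fat intake is negative.

t = 3.0001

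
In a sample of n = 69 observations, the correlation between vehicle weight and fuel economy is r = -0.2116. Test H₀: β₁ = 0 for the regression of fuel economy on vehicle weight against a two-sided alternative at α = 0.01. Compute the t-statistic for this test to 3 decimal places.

t = r·√(n − 2)/√(1 − r²) = -0.2116·√67/√0.955225 = -1.772.
df = n − 2 = 67.
Two-sided p ≈ 0.0809, which is ≥ 0.01, so fail to reject H₀.
The data do not give significant evidence of a linear association between vehicle weight and fuel economy.

t = -1.772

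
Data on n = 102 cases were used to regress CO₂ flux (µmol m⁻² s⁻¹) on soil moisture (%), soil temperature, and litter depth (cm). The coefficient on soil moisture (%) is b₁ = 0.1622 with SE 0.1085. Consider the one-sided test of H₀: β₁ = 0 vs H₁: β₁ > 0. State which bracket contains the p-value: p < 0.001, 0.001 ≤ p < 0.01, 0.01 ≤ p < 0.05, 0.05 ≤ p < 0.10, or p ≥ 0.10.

0.05 ≤ p < 0.10

t = 0.1622 / 0.1085 = 1.495.
df = n − k − 1 = 102 − 3 − 1 = 98.
One-sided p = P(T_{98} > t) ≈ 0.0691.
So 0.05 ≤ p < 0.10.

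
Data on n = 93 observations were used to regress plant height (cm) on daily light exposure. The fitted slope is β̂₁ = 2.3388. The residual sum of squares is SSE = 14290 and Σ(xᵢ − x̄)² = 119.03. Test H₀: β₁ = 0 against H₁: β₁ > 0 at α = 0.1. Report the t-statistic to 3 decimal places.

MSE = SSE/(n − 2) = 14290/91 = 157.033.
SE(β̂₁) = √(MSE/Sₓₓ) = √(157.033/119.03) = 1.1486.
t = 2.3388 / 1.1486 = 2.036.
df = n − 2 = 91.
One-sided p ≈ 0.0223, which is < 0.1, so reject H₀.
There is evidence that the true slope on daily light exposure is positive.

t = 2.036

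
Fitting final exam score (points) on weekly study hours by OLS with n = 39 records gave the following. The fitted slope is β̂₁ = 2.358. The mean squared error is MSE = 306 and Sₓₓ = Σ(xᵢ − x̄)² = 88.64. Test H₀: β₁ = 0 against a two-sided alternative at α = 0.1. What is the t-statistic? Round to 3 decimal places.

SE(β̂₁) = √(MSE/Sₓₓ) = √(306/88.64) = 1.858.
t = 2.358 / 1.858 = 1.269.
df = n − 2 = 37.
Two-sided p ≈ 0.2123, which is ≥ 0.1, so fail to reject H₀.
The data do not give significant evidence of an association between weekly study hours and final exam score.

t = 1.269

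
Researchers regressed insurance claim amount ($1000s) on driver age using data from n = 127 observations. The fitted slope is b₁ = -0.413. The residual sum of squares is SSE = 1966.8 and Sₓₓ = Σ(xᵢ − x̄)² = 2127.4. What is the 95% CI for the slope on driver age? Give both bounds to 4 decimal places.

MSE = SSE/(n − 2) = 1966.8/125 = 15.7344.
SE(b₁) = √(MSE/Sₓₓ) = √(15.7344/2127.4) = 0.0860004.
df = n − 2 = 125.
t* = t_{0.025, 125} = 1.979124.
Margin = t* × SE = 1.979124 × 0.0860004 = 0.170205.
CI: -0.413 ± 0.170205 → (-0.5832, -0.2428).
With 95% confidence, each one-unit increase in driver age is associated with a change of between -0.5832 and -0.2428 $1000s in insurance claim amount.

(-0.5832, -0.2428)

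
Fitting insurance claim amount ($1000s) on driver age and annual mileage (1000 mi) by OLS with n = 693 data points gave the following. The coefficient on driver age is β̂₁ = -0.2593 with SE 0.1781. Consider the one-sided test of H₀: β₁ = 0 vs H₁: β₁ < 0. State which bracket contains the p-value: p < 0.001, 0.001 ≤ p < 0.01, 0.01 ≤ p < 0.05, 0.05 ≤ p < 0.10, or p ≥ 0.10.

t = -0.2593 / 0.1781 = -1.456.
df = n − k − 1 = 693 − 2 − 1 = 690.
One-sided p = P(T_{690} < t) ≈ 0.0729.
So 0.05 ≤ p < 0.10.

0.05 ≤ p < 0.10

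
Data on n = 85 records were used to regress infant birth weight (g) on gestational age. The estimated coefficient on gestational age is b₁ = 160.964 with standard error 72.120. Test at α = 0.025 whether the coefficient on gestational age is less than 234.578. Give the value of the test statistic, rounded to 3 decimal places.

H₀: β₁ = 234.578 vs H₁: β₁ < 234.578.
t = (b₁ − β₁⁰)/SE = (160.964 − 234.578) / 72.120 = -1.021.
df = n − 2 = 85 − 2 = 83.
One-sided p ≈ 0.1552, which is ≥ 0.025, so fail to reject H₀.
The data do not give significant evidence that the true slope on gestational age is below 234.578 g per unit.

t = -1.021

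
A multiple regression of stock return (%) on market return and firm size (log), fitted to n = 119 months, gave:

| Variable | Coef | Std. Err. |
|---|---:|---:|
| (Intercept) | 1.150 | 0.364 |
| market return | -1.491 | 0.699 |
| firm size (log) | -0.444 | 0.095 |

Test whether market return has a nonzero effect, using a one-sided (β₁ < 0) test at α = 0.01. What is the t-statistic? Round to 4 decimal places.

t = -2.1330

Read off: b = -1.491, SE = 0.699 for market return.
H₀: β₁ = 0 vs H₁: β₁ < 0.
t = -1.491 / 0.699 = -2.1330.
df = n − k − 1 = 119 − 2 − 1 = 116.
One-sided p ≈ 0.0175, which is ≥ 0.01, so fail to reject H₀.
The data do not give significant evidence that the true slope on market return is negative, holding the other predictors fixed.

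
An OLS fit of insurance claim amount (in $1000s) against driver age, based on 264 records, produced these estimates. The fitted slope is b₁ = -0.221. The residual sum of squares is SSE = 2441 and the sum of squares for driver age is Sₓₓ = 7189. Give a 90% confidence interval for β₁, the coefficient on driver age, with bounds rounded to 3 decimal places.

MSE = SSE/(n − 2) = 2441/262 = 9.31679.
SE(b₁) = √(MSE/Sₓₓ) = √(9.31679/7189) = 0.0359997.
df = n − 2 = 262.
t* = t_{0.05, 262} = 1.65069.
Margin = t* × SE = 1.65069 × 0.0359997 = 0.05942.
CI: -0.221 ± 0.05942 → (-0.280, -0.162).
With 90% confidence, each one-unit increase in driver age is associated with a change of between -0.280 and -0.162 $1000s in insurance claim amount.

(-0.280, -0.162)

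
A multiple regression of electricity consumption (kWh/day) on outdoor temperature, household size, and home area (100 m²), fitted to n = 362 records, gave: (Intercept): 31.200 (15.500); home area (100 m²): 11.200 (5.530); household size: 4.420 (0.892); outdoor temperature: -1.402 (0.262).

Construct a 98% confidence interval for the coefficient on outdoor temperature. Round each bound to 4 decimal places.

Read off: b = -1.402, SE = 0.262 for outdoor temperature.
df = n − k − 1 = 362 − 3 − 1 = 358.
t* = t_{0.01, 358} = 2.336809.
Margin = t* × SE = 2.336809 × 0.262 = 0.612244.
CI: -1.402 ± 0.612244 → (-2.0142, -0.7898).

(-2.0142, -0.7898)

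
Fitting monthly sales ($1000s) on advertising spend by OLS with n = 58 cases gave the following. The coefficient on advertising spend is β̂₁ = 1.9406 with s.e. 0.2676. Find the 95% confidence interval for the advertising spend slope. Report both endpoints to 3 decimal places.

(1.405, 2.477)

df = n − 2 = 58 − 2 = 56.
t* = t_{0.025, 56} = 2.003241.
Margin = t* × SE = 2.003241 × 0.2676 = 0.53607.
CI: 1.9406 ± 0.53607 → (1.405, 2.477).
With 95% confidence, each one-unit increase in advertising spend is associated with a change of between 1.405 and 2.477 $1000s in monthly sales.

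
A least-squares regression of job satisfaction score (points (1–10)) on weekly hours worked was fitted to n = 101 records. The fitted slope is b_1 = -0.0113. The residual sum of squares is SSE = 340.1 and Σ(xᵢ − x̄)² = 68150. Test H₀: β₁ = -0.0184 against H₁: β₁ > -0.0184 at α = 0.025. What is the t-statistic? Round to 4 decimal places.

MSE = SSE/(n − 2) = 340.1/99 = 3.43535.
SE(b_1) = √(MSE/Sₓₓ) = √(3.43535/68150) = 0.00709991.
t = (-0.0113 − (-0.0184)) / 0.00709991 = 1.0000.
df = n − 2 = 99.
One-sided p ≈ 0.1599, which is ≥ 0.025, so fail to reject H₀.
The data do not give significant evidence that the true slope on weekly hours worked exceeds -0.0184 points (1–10) per unit.

t = 1.0000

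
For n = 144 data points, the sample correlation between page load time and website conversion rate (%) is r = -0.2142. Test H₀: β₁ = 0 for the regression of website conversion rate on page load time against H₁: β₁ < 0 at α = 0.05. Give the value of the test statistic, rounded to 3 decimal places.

t = r·√(n − 2)/√(1 − r²) = -0.2142·√142/√0.954118 = -2.613.
df = n − 2 = 142.
One-sided p ≈ 0.0050, which is < 0.05, so reject H₀.
There is evidence of a linear association between page load time and website conversion rate.

t = -2.613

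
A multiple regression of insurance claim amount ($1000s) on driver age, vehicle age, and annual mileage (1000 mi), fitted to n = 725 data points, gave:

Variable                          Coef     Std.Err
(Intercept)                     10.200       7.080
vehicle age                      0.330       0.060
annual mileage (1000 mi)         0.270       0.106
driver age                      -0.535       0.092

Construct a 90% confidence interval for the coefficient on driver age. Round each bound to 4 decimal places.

Read off: b = -0.535, SE = 0.092 for driver age.
df = n − k − 1 = 725 − 3 − 1 = 721.
t* = t_{0.05, 721} = 1.64697.
Margin = t* × SE = 1.64697 × 0.092 = 0.151521.
CI: -0.535 ± 0.151521 → (-0.6865, -0.3835).

(-0.6865, -0.3835)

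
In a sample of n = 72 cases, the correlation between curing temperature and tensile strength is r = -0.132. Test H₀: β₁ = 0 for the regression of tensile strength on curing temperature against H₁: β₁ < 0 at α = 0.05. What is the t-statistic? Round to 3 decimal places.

t = r·√(n − 2)/√(1 − r²) = -0.132·√70/√0.982576 = -1.114.
df = n − 2 = 70.
One-sided p ≈ 0.1345, which is ≥ 0.05, so fail to reject H₀.
The data do not give significant evidence of a linear association between curing temperature and tensile strength.

t = -1.114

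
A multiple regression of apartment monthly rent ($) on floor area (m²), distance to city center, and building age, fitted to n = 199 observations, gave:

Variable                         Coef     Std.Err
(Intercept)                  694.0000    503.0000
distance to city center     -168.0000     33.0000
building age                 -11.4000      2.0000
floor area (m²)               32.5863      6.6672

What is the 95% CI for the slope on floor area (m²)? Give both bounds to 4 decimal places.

(19.4372, 45.7354)

Read off: b = 32.5863, SE = 6.6672 for floor area (m²).
df = n − k − 1 = 199 − 3 − 1 = 195.
t* = t_{0.025, 195} = 1.972204.
Margin = t* × SE = 1.972204 × 6.6672 = 13.149079.
CI: 32.5863 ± 13.149079 → (19.4372, 45.7354).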